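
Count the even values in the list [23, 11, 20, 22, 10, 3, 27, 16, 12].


Check each element:
  23 is odd
  11 is odd
  20 is even
  22 is even
  10 is even
  3 is odd
  27 is odd
  16 is even
  12 is even
Evens: [20, 22, 10, 16, 12]
Count of evens = 5
Final answer: 5


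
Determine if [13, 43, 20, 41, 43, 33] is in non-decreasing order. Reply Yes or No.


Check consecutive pairs:
  13 <= 43? True
  43 <= 20? False
  20 <= 41? True
  41 <= 43? True
  43 <= 33? False
2 consecutive pair(s) are out of order, so the list is not sorted.
Final answer: No


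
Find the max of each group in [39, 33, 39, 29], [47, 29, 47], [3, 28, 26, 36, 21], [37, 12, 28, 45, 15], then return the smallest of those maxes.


Find max of each group:
  Group 1: [39, 33, 39, 29] -> max = 39
  Group 2: [47, 29, 47] -> max = 47
  Group 3: [3, 28, 26, 36, 21] -> max = 36
  Group 4: [37, 12, 28, 45, 15] -> max = 45
Maxes: [39, 47, 36, 45]
Minimum of maxes = 36
Final answer: 36


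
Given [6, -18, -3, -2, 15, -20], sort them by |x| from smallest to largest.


Compute absolute values:
  |6| = 6
  |-18| = 18
  |-3| = 3
  |-2| = 2
  |15| = 15
  |-20| = 20
Absolute values in increasing order: 2 < 3 < 6 < 15 < 18 < 20
Listing the original numbers in that order gives the answer.
Final answer: [-2, -3, 6, 15, -18, -20]


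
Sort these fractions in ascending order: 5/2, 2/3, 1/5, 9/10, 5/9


Convert to decimal for comparison:
  5/2 = 2.5
  2/3 = 0.6667
  1/5 = 0.2
  9/10 = 0.9
  5/9 = 0.5556
Decimals in increasing order: 0.2 < 0.5556 < 0.6667 < 0.9 < 2.5
Writing each back as its fraction gives the sorted order.
Final answer: 1/5, 5/9, 2/3, 9/10, 5/2


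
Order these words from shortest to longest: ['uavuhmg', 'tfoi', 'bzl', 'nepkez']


Compute lengths:
  'uavuhmg' has length 7
  'tfoi' has length 4
  'bzl' has length 3
  'nepkez' has length 6
Lengths in increasing order: 3 < 4 < 6 < 7
Listing the words in that order gives the answer.
Final answer: ['bzl', 'tfoi', 'nepkez', 'uavuhmg']


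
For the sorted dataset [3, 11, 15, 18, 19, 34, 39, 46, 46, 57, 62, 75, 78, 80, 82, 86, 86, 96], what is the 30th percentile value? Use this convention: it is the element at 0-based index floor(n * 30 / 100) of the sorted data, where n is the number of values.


The dataset has n = 18 elements.
Index = floor(18 * 30 / 100) = floor(540 / 100) = floor(5.4) = 5
Counting from index 0 in the sorted data, the element at index 5 is 34.
Final answer: 34


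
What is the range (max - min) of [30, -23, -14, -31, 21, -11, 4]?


Maximum value: 30
Minimum value: -31
Range = 30 - (-31) = 61
Final answer: 61


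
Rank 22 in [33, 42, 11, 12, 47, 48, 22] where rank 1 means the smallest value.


Sort ascending: [11, 12, 22, 33, 42, 47, 48]
Find 22 in the sorted list.
22 is at position 3 (1-indexed).
Final answer: 3


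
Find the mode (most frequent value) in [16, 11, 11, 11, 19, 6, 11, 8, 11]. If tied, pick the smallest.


Count the frequency of each value:
  6 appears 1 time(s)
  8 appears 1 time(s)
  11 appears 5 time(s)
  16 appears 1 time(s)
  19 appears 1 time(s)
Maximum frequency is 5.
Only 11 reaches that frequency, so it is the mode.
Final answer: 11


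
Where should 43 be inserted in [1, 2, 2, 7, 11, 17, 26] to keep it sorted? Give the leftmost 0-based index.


List is sorted: [1, 2, 2, 7, 11, 17, 26]
We need the leftmost position where 43 can be inserted, i.e. the first index whose element is >= 43 (or the end of the list if none is).
Binary search with low=0, high=7 (0-based indices):
  low=0, high=7, mid=3: a[3]=7 < 43, so low = 4
  low=4, high=7, mid=5: a[5]=17 < 43, so low = 6
  low=6, high=7, mid=6: a[6]=26 < 43, so low = 7
Now low = high = 7, so the insertion index is 7.
Final answer: 7


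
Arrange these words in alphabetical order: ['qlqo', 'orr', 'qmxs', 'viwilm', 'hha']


Compare strings character by character (the first differing letter decides):
  'hha' < 'orr' since 'h' < 'o' at position 1
  'orr' < 'qlqo' since 'o' < 'q' at position 1
  'qlqo' < 'qmxs' since 'l' < 'm' at position 2
  'qmxs' < 'viwilm' since 'q' < 'v' at position 1
Chaining these comparisons gives the alphabetical order.
Final answer: ['hha', 'orr', 'qlqo', 'qmxs', 'viwilm']


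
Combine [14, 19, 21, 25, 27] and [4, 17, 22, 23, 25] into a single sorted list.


List A: [14, 19, 21, 25, 27]
List B: [4, 17, 22, 23, 25]
Repeatedly compare the front elements and take the smaller:
  14 vs 4 -> take 4
  14 vs 17 -> take 14
  19 vs 17 -> take 17
  19 vs 22 -> take 19
  21 vs 22 -> take 21
  25 vs 22 -> take 22
  25 vs 23 -> take 23
  25 vs 25 -> take 25
  27 vs 25 -> take 25
  B is exhausted; append the rest of A: [27]
Final answer: [4, 14, 17, 19, 21, 22, 23, 25, 25, 27]


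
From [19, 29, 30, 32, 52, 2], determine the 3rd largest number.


Sort descending: [52, 32, 30, 29, 19, 2]
The 3rd element (1-indexed) is at index 2.
Value = 30
Final answer: 30


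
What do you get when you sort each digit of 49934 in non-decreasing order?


The number 49934 has digits: 4, 9, 9, 3, 4
Sorted: 3, 4, 4, 9, 9
Joining the sorted digits gives the result.
Final answer: 34499


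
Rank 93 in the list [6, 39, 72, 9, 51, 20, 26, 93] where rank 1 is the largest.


Sort descending: [93, 72, 51, 39, 26, 20, 9, 6]
Find 93 in the sorted list.
93 is at position 1.
Final answer: 1


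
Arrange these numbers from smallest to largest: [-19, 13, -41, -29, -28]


Original list: [-19, 13, -41, -29, -28]
Repeatedly take the smallest remaining element:
  Remaining [-19, 13, -41, -29, -28] -> smallest is -41
  Remaining [-19, 13, -29, -28] -> smallest is -29
  Remaining [-19, 13, -28] -> smallest is -28
  Remaining [-19, 13] -> smallest is -19
  Remaining [13] -> smallest is 13
Collecting the picks in order gives the sorted list.
Final answer: [-41, -29, -28, -19, 13]


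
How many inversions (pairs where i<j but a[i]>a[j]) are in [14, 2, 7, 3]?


For each element, count the later elements that are smaller than it:
  14 (index 0): smaller elements after it = [2, 7, 3] -> 3
  2 (index 1): smaller elements after it = [] -> 0
  7 (index 2): smaller elements after it = [3] -> 1
Total inversions = 3 + 0 + 1 = 4
Final answer: 4


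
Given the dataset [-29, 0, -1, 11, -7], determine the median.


First, sort the list: [-29, -7, -1, 0, 11]
The list has 5 elements (odd count).
The middle index is 2 (0-based), and the element there is -1.
Final answer: -1


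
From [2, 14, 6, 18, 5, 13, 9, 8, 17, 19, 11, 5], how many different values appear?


List all unique values:
Distinct values: [2, 5, 6, 8, 9, 11, 13, 14, 17, 18, 19]
Count = 11
Final answer: 11


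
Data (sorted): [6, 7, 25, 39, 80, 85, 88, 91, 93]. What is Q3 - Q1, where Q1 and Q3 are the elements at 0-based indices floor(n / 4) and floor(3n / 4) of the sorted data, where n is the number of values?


The data has n = 9 elements.
Q1 index = floor(9 / 4) = floor(2.25) = 2; Q3 index = floor(3 * 9 / 4) = floor(6.75) = 6
Q1 = element at index 2 = 25
Q3 = element at index 6 = 88
IQR = 88 - 25 = 63
Final answer: 63


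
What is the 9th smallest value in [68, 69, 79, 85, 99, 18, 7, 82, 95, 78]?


Sort ascending: [7, 18, 68, 69, 78, 79, 82, 85, 95, 99]
The 9th element (1-indexed) is at index 8.
Value = 95
Final answer: 95


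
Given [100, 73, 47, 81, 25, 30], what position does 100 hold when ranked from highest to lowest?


Sort descending: [100, 81, 73, 47, 30, 25]
Find 100 in the sorted list.
100 is at position 1.
Final answer: 1


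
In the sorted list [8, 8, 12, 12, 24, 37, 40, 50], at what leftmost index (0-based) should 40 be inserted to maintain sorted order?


List is sorted: [8, 8, 12, 12, 24, 37, 40, 50]
We need the leftmost position where 40 can be inserted, i.e. the first index whose element is >= 40 (or the end of the list if none is).
Binary search with low=0, high=8 (0-based indices):
  low=0, high=8, mid=4: a[4]=24 < 40, so low = 5
  low=5, high=8, mid=6: a[6]=40 >= 40, so high = 6
  low=5, high=6, mid=5: a[5]=37 < 40, so low = 6
Now low = high = 6, so the insertion index is 6.
Final answer: 6


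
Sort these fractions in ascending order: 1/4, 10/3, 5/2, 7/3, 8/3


Convert to decimal for comparison:
  1/4 = 0.25
  10/3 = 3.3333
  5/2 = 2.5
  7/3 = 2.3333
  8/3 = 2.6667
Decimals in increasing order: 0.25 < 2.3333 < 2.5 < 2.6667 < 3.3333
Writing each back as its fraction gives the sorted order.
Final answer: 1/4, 7/3, 5/2, 8/3, 10/3


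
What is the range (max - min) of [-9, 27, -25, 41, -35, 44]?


Maximum value: 44
Minimum value: -35
Range = 44 - (-35) = 79
Final answer: 79


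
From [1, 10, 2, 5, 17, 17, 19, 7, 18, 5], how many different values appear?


List all unique values:
Distinct values: [1, 2, 5, 7, 10, 17, 18, 19]
Count = 8
Final answer: 8


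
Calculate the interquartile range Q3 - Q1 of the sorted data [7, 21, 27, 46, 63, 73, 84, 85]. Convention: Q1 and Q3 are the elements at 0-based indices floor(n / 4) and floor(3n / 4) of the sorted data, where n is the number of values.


The data has n = 8 elements.
Q1 index = floor(8 / 4) = floor(2) = 2; Q3 index = floor(3 * 8 / 4) = floor(6) = 6
Q1 = element at index 2 = 27
Q3 = element at index 6 = 84
IQR = 84 - 27 = 57
Final answer: 57


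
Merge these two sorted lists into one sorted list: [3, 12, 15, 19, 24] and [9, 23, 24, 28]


List A: [3, 12, 15, 19, 24]
List B: [9, 23, 24, 28]
Repeatedly compare the front elements and take the smaller:
  3 vs 9 -> take 3
  12 vs 9 -> take 9
  12 vs 23 -> take 12
  15 vs 23 -> take 15
  19 vs 23 -> take 19
  24 vs 23 -> take 23
  24 vs 24 -> take 24
  A is exhausted; append the rest of B: [24, 28]
Final answer: [3, 9, 12, 15, 19, 23, 24, 24, 28]


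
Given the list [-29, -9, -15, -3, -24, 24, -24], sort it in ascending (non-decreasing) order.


Original list: [-29, -9, -15, -3, -24, 24, -24]
Repeatedly take the smallest remaining element:
  Remaining [-29, -9, -15, -3, -24, 24, -24] -> smallest is -29
  Remaining [-9, -15, -3, -24, 24, -24] -> smallest is -24
  Remaining [-9, -15, -3, 24, -24] -> smallest is -24
  Remaining [-9, -15, -3, 24] -> smallest is -15
  Remaining [-9, -3, 24] -> smallest is -9
  Remaining [-3, 24] -> smallest is -3
  Remaining [24] -> smallest is 24
Collecting the picks in order gives the sorted list.
Final answer: [-29, -24, -24, -15, -9, -3, 24]


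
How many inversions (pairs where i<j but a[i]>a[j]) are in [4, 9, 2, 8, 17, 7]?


For each element, count the later elements that are smaller than it:
  4 (index 0): smaller elements after it = [2] -> 1
  9 (index 1): smaller elements after it = [2, 8, 7] -> 3
  2 (index 2): smaller elements after it = [] -> 0
  8 (index 3): smaller elements after it = [7] -> 1
  17 (index 4): smaller elements after it = [7] -> 1
Total inversions = 1 + 3 + 0 + 1 + 1 = 6
Final answer: 6


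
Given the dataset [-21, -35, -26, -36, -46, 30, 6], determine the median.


First, sort the list: [-46, -36, -35, -26, -21, 6, 30]
The list has 7 elements (odd count).
The middle index is 3 (0-based), and the element there is -26.
Final answer: -26


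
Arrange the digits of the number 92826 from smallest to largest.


The number 92826 has digits: 9, 2, 8, 2, 6
Sorted: 2, 2, 6, 8, 9
Joining the sorted digits gives the result.
Final answer: 22689


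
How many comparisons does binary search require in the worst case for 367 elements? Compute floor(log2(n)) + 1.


Binary search halves the search space each step.
Maximum comparisons = floor(log2(367)) + 1
log2(367) = 8.5196
floor(log2(367)) = 8, so 8 + 1 = 9
Final answer: 9


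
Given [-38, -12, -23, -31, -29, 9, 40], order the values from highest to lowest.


Original list: [-38, -12, -23, -31, -29, 9, 40]
Repeatedly take the largest remaining element:
  Remaining [-38, -12, -23, -31, -29, 9, 40] -> largest is 40
  Remaining [-38, -12, -23, -31, -29, 9] -> largest is 9
  Remaining [-38, -12, -23, -31, -29] -> largest is -12
  Remaining [-38, -23, -31, -29] -> largest is -23
  Remaining [-38, -31, -29] -> largest is -29
  Remaining [-38, -31] -> largest is -31
  Remaining [-38] -> largest is -38
Collecting the picks in order gives the descending list.
Final answer: [40, 9, -12, -23, -29, -31, -38]


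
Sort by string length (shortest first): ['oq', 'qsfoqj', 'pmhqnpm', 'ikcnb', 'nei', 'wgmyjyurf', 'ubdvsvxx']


Compute lengths:
  'oq' has length 2
  'qsfoqj' has length 6
  'pmhqnpm' has length 7
  'ikcnb' has length 5
  'nei' has length 3
  'wgmyjyurf' has length 9
  'ubdvsvxx' has length 8
Lengths in increasing order: 2 < 3 < 5 < 6 < 7 < 8 < 9
Listing the words in that order gives the answer.
Final answer: ['oq', 'nei', 'ikcnb', 'qsfoqj', 'pmhqnpm', 'ubdvsvxx', 'wgmyjyurf']


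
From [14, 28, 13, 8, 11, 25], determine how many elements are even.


Check each element:
  14 is even
  28 is even
  13 is odd
  8 is even
  11 is odd
  25 is odd
Evens: [14, 28, 8]
Count of evens = 3
Final answer: 3


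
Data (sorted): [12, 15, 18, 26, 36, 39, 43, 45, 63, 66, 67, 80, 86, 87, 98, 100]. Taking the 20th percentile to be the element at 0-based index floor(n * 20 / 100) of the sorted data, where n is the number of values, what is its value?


The dataset has n = 16 elements.
Index = floor(16 * 20 / 100) = floor(320 / 100) = floor(3.2) = 3
Counting from index 0 in the sorted data, the element at index 3 is 26.
Final answer: 26


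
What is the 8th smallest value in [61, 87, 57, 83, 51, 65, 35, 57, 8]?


Sort ascending: [8, 35, 51, 57, 57, 61, 65, 83, 87]
The 8th element (1-indexed) is at index 7.
Value = 83
Final answer: 83


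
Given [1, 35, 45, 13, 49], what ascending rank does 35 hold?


Sort ascending: [1, 13, 35, 45, 49]
Find 35 in the sorted list.
35 is at position 3 (1-indexed).
Final answer: 3


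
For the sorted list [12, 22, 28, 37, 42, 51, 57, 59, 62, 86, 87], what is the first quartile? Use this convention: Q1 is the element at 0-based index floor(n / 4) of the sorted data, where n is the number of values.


The list has n = 11 elements.
Q1 index = floor(11 / 4) = floor(2.75) = 2
Counting from index 0 in the sorted data, the element at index 2 is 28.
Final answer: 28


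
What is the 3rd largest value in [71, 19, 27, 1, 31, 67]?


Sort descending: [71, 67, 31, 27, 19, 1]
The 3rd element (1-indexed) is at index 2.
Value = 31
Final answer: 31


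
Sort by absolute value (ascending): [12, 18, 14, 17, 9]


Compute absolute values:
  |12| = 12
  |18| = 18
  |14| = 14
  |17| = 17
  |9| = 9
Absolute values in increasing order: 9 < 12 < 14 < 17 < 18
Listing the original numbers in that order gives the answer.
Final answer: [9, 12, 14, 17, 18]


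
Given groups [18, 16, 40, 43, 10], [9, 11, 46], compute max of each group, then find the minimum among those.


Find max of each group:
  Group 1: [18, 16, 40, 43, 10] -> max = 43
  Group 2: [9, 11, 46] -> max = 46
Maxes: [43, 46]
Minimum of maxes = 43
Final answer: 43


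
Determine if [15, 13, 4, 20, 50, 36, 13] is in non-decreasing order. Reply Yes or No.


Check consecutive pairs:
  15 <= 13? False
  13 <= 4? False
  4 <= 20? True
  20 <= 50? True
  50 <= 36? False
  36 <= 13? False
4 consecutive pair(s) are out of order, so the list is not sorted.
Final answer: No


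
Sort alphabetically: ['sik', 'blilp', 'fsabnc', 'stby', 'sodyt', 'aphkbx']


Compare strings character by character (the first differing letter decides):
  'aphkbx' < 'blilp' since 'a' < 'b' at position 1
  'blilp' < 'fsabnc' since 'b' < 'f' at position 1
  'fsabnc' < 'sik' since 'f' < 's' at position 1
  'sik' < 'sodyt' since 'i' < 'o' at position 2
  'sodyt' < 'stby' since 'o' < 't' at position 2
Chaining these comparisons gives the alphabetical order.
Final answer: ['aphkbx', 'blilp', 'fsabnc', 'sik', 'sodyt', 'stby']


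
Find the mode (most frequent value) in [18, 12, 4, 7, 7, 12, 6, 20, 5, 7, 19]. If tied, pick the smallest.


Count the frequency of each value:
  4 appears 1 time(s)
  5 appears 1 time(s)
  6 appears 1 time(s)
  7 appears 3 time(s)
  12 appears 2 time(s)
  18 appears 1 time(s)
  19 appears 1 time(s)
  20 appears 1 time(s)
Maximum frequency is 3.
Only 7 reaches that frequency, so it is the mode.
Final answer: 7


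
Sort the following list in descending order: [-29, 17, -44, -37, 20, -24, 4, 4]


Original list: [-29, 17, -44, -37, 20, -24, 4, 4]
Repeatedly take the largest remaining element:
  Remaining [-29, 17, -44, -37, 20, -24, 4, 4] -> largest is 20
  Remaining [-29, 17, -44, -37, -24, 4, 4] -> largest is 17
  Remaining [-29, -44, -37, -24, 4, 4] -> largest is 4
  Remaining [-29, -44, -37, -24, 4] -> largest is 4
  Remaining [-29, -44, -37, -24] -> largest is -24
  Remaining [-29, -44, -37] -> largest is -29
  Remaining [-44, -37] -> largest is -37
  Remaining [-44] -> largest is -44
Collecting the picks in order gives the descending list.
Final answer: [20, 17, 4, 4, -24, -29, -37, -44]


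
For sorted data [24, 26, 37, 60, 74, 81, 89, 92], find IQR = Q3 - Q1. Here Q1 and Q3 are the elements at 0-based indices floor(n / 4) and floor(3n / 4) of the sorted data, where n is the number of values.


The data has n = 8 elements.
Q1 index = floor(8 / 4) = floor(2) = 2; Q3 index = floor(3 * 8 / 4) = floor(6) = 6
Q1 = element at index 2 = 37
Q3 = element at index 6 = 89
IQR = 89 - 37 = 52
Final answer: 52


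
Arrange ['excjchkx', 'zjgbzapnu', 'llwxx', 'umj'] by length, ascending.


Compute lengths:
  'excjchkx' has length 8
  'zjgbzapnu' has length 9
  'llwxx' has length 5
  'umj' has length 3
Lengths in increasing order: 3 < 5 < 8 < 9
Listing the words in that order gives the answer.
Final answer: ['umj', 'llwxx', 'excjchkx', 'zjgbzapnu']


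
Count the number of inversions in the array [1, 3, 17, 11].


For each element, count the later elements that are smaller than it:
  1 (index 0): smaller elements after it = [] -> 0
  3 (index 1): smaller elements after it = [] -> 0
  17 (index 2): smaller elements after it = [11] -> 1
Total inversions = 0 + 0 + 1 = 1
Final answer: 1


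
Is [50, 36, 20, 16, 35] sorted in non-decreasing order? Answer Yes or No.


Check consecutive pairs:
  50 <= 36? False
  36 <= 20? False
  20 <= 16? False
  16 <= 35? True
3 consecutive pair(s) are out of order, so the list is not sorted.
Final answer: No


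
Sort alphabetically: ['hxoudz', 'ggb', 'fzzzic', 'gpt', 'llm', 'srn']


Compare strings character by character (the first differing letter decides):
  'fzzzic' < 'ggb' since 'f' < 'g' at position 1
  'ggb' < 'gpt' since 'g' < 'p' at position 2
  'gpt' < 'hxoudz' since 'g' < 'h' at position 1
  'hxoudz' < 'llm' since 'h' < 'l' at position 1
  'llm' < 'srn' since 'l' < 's' at position 1
Chaining these comparisons gives the alphabetical order.
Final answer: ['fzzzic', 'ggb', 'gpt', 'hxoudz', 'llm', 'srn']


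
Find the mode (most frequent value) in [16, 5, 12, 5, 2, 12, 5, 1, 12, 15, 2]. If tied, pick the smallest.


Count the frequency of each value:
  1 appears 1 time(s)
  2 appears 2 time(s)
  5 appears 3 time(s)
  12 appears 3 time(s)
  15 appears 1 time(s)
  16 appears 1 time(s)
Maximum frequency is 3.
Values reaching that frequency: [5, 12]; the smallest is 5.
Final answer: 5


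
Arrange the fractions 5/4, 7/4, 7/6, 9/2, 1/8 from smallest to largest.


Convert to decimal for comparison:
  5/4 = 1.25
  7/4 = 1.75
  7/6 = 1.1667
  9/2 = 4.5
  1/8 = 0.125
Decimals in increasing order: 0.125 < 1.1667 < 1.25 < 1.75 < 4.5
Writing each back as its fraction gives the sorted order.
Final answer: 1/8, 7/6, 5/4, 7/4, 9/2


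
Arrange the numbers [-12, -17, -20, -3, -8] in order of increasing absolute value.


Compute absolute values:
  |-12| = 12
  |-17| = 17
  |-20| = 20
  |-3| = 3
  |-8| = 8
Absolute values in increasing order: 3 < 8 < 12 < 17 < 20
Listing the original numbers in that order gives the answer.
Final answer: [-3, -8, -12, -17, -20]


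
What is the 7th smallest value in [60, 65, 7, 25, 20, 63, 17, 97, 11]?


Sort ascending: [7, 11, 17, 20, 25, 60, 63, 65, 97]
The 7th element (1-indexed) is at index 6.
Value = 63
Final answer: 63


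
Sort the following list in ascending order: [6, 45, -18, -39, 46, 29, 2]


Original list: [6, 45, -18, -39, 46, 29, 2]
Repeatedly take the smallest remaining element:
  Remaining [6, 45, -18, -39, 46, 29, 2] -> smallest is -39
  Remaining [6, 45, -18, 46, 29, 2] -> smallest is -18
  Remaining [6, 45, 46, 29, 2] -> smallest is 2
  Remaining [6, 45, 46, 29] -> smallest is 6
  Remaining [45, 46, 29] -> smallest is 29
  Remaining [45, 46] -> smallest is 45
  Remaining [46] -> smallest is 46
Collecting the picks in order gives the sorted list.
Final answer: [-39, -18, 2, 6, 29, 45, 46]


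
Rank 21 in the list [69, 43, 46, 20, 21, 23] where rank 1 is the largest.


Sort descending: [69, 46, 43, 23, 21, 20]
Find 21 in the sorted list.
21 is at position 5.
Final answer: 5


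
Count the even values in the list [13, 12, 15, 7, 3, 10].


Check each element:
  13 is odd
  12 is even
  15 is odd
  7 is odd
  3 is odd
  10 is even
Evens: [12, 10]
Count of evens = 2
Final answer: 2


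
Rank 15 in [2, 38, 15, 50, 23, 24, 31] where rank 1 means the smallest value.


Sort ascending: [2, 15, 23, 24, 31, 38, 50]
Find 15 in the sorted list.
15 is at position 2 (1-indexed).
Final answer: 2


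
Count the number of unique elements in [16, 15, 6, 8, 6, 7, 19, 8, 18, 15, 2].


List all unique values:
Distinct values: [2, 6, 7, 8, 15, 16, 18, 19]
Count = 8
Final answer: 8


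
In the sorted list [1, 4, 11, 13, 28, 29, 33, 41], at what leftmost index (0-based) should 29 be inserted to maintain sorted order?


List is sorted: [1, 4, 11, 13, 28, 29, 33, 41]
We need the leftmost position where 29 can be inserted, i.e. the first index whose element is >= 29 (or the end of the list if none is).
Binary search with low=0, high=8 (0-based indices):
  low=0, high=8, mid=4: a[4]=28 < 29, so low = 5
  low=5, high=8, mid=6: a[6]=33 >= 29, so high = 6
  low=5, high=6, mid=5: a[5]=29 >= 29, so high = 5
Now low = high = 5, so the insertion index is 5.
Final answer: 5


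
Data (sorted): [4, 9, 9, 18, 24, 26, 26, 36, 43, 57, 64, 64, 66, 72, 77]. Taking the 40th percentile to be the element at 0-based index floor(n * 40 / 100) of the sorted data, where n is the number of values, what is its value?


The dataset has n = 15 elements.
Index = floor(15 * 40 / 100) = floor(600 / 100) = floor(6) = 6
Counting from index 0 in the sorted data, the element at index 6 is 26.
Final answer: 26


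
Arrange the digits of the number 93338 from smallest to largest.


The number 93338 has digits: 9, 3, 3, 3, 8
Sorted: 3, 3, 3, 8, 9
Joining the sorted digits gives the result.
Final answer: 33389


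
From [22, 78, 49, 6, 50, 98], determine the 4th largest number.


Sort descending: [98, 78, 50, 49, 22, 6]
The 4th element (1-indexed) is at index 3.
Value = 49
Final answer: 49


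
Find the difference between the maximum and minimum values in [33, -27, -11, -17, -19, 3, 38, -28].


Maximum value: 38
Minimum value: -28
Range = 38 - (-28) = 66
Final answer: 66


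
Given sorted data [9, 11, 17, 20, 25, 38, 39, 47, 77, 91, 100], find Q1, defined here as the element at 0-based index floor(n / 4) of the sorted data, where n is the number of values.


The list has n = 11 elements.
Q1 index = floor(11 / 4) = floor(2.75) = 2
Counting from index 0 in the sorted data, the element at index 2 is 17.
Final answer: 17


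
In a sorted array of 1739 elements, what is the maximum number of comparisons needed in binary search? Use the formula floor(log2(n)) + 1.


Binary search halves the search space each step.
Maximum comparisons = floor(log2(1739)) + 1
log2(1739) = 10.764
floor(log2(1739)) = 10, so 10 + 1 = 11
Final answer: 11


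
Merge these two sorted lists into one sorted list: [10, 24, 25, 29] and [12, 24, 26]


List A: [10, 24, 25, 29]
List B: [12, 24, 26]
Repeatedly compare the front elements and take the smaller:
  10 vs 12 -> take 10
  24 vs 12 -> take 12
  24 vs 24 -> take 24
  25 vs 24 -> take 24
  25 vs 26 -> take 25
  29 vs 26 -> take 26
  B is exhausted; append the rest of A: [29]
Final answer: [10, 12, 24, 24, 25, 26, 29]


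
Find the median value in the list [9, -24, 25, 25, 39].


First, sort the list: [-24, 9, 25, 25, 39]
The list has 5 elements (odd count).
The middle index is 2 (0-based), and the element there is 25.
Final answer: 25


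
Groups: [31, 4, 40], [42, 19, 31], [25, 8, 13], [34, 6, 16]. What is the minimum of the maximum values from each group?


Find max of each group:
  Group 1: [31, 4, 40] -> max = 40
  Group 2: [42, 19, 31] -> max = 42
  Group 3: [25, 8, 13] -> max = 25
  Group 4: [34, 6, 16] -> max = 34
Maxes: [40, 42, 25, 34]
Minimum of maxes = 25
Final answer: 25


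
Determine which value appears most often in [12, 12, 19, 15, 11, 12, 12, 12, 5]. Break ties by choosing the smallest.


Count the frequency of each value:
  5 appears 1 time(s)
  11 appears 1 time(s)
  12 appears 5 time(s)
  15 appears 1 time(s)
  19 appears 1 time(s)
Maximum frequency is 5.
Only 12 reaches that frequency, so it is the mode.
Final answer: 12


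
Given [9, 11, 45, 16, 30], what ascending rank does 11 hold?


Sort ascending: [9, 11, 16, 30, 45]
Find 11 in the sorted list.
11 is at position 2 (1-indexed).
Final answer: 2


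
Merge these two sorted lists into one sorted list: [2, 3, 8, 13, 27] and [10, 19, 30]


List A: [2, 3, 8, 13, 27]
List B: [10, 19, 30]
Repeatedly compare the front elements and take the smaller:
  2 vs 10 -> take 2
  3 vs 10 -> take 3
  8 vs 10 -> take 8
  13 vs 10 -> take 10
  13 vs 19 -> take 13
  27 vs 19 -> take 19
  27 vs 30 -> take 27
  A is exhausted; append the rest of B: [30]
Final answer: [2, 3, 8, 10, 13, 19, 27, 30]


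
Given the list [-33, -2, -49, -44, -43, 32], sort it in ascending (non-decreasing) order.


Original list: [-33, -2, -49, -44, -43, 32]
Repeatedly take the smallest remaining element:
  Remaining [-33, -2, -49, -44, -43, 32] -> smallest is -49
  Remaining [-33, -2, -44, -43, 32] -> smallest is -44
  Remaining [-33, -2, -43, 32] -> smallest is -43
  Remaining [-33, -2, 32] -> smallest is -33
  Remaining [-2, 32] -> smallest is -2
  Remaining [32] -> smallest is 32
Collecting the picks in order gives the sorted list.
Final answer: [-49, -44, -43, -33, -2, 32]


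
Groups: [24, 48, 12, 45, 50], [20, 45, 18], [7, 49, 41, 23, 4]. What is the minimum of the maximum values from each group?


Find max of each group:
  Group 1: [24, 48, 12, 45, 50] -> max = 50
  Group 2: [20, 45, 18] -> max = 45
  Group 3: [7, 49, 41, 23, 4] -> max = 49
Maxes: [50, 45, 49]
Minimum of maxes = 45
Final answer: 45


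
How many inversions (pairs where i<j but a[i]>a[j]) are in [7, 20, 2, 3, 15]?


For each element, count the later elements that are smaller than it:
  7 (index 0): smaller elements after it = [2, 3] -> 2
  20 (index 1): smaller elements after it = [2, 3, 15] -> 3
  2 (index 2): smaller elements after it = [] -> 0
  3 (index 3): smaller elements after it = [] -> 0
Total inversions = 2 + 3 + 0 + 0 = 5
Final answer: 5


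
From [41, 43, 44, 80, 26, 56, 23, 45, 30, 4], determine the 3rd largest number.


Sort descending: [80, 56, 45, 44, 43, 41, 30, 26, 23, 4]
The 3rd element (1-indexed) is at index 2.
Value = 45
Final answer: 45


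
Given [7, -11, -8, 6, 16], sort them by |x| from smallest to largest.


Compute absolute values:
  |7| = 7
  |-11| = 11
  |-8| = 8
  |6| = 6
  |16| = 16
Absolute values in increasing order: 6 < 7 < 8 < 11 < 16
Listing the original numbers in that order gives the answer.
Final answer: [6, 7, -8, -11, 16]


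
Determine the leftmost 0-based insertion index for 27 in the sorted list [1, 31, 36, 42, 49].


List is sorted: [1, 31, 36, 42, 49]
We need the leftmost position where 27 can be inserted, i.e. the first index whose element is >= 27 (or the end of the list if none is).
Binary search with low=0, high=5 (0-based indices):
  low=0, high=5, mid=2: a[2]=36 >= 27, so high = 2
  low=0, high=2, mid=1: a[1]=31 >= 27, so high = 1
  low=0, high=1, mid=0: a[0]=1 < 27, so low = 1
Now low = high = 1, so the insertion index is 1.
Final answer: 1


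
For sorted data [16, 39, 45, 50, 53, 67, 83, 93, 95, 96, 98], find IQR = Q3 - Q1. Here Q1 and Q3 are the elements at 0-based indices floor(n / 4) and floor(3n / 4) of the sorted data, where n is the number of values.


The data has n = 11 elements.
Q1 index = floor(11 / 4) = floor(2.75) = 2; Q3 index = floor(3 * 11 / 4) = floor(8.25) = 8
Q1 = element at index 2 = 45
Q3 = element at index 8 = 95
IQR = 95 - 45 = 50
Final answer: 50


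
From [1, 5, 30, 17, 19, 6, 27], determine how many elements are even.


Check each element:
  1 is odd
  5 is odd
  30 is even
  17 is odd
  19 is odd
  6 is even
  27 is odd
Evens: [30, 6]
Count of evens = 2
Final answer: 2


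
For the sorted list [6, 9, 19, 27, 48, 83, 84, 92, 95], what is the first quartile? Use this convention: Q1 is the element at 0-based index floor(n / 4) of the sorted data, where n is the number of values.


The list has n = 9 elements.
Q1 index = floor(9 / 4) = floor(2.25) = 2
Counting from index 0 in the sorted data, the element at index 2 is 19.
Final answer: 19


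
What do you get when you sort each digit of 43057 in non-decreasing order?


The number 43057 has digits: 4, 3, 0, 5, 7
Sorted: 0, 3, 4, 5, 7
Joining the sorted digits gives the result.
Final answer: 03457


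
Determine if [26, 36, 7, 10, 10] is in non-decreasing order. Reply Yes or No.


Check consecutive pairs:
  26 <= 36? True
  36 <= 7? False
  7 <= 10? True
  10 <= 10? True
1 consecutive pair(s) are out of order, so the list is not sorted.
Final answer: No


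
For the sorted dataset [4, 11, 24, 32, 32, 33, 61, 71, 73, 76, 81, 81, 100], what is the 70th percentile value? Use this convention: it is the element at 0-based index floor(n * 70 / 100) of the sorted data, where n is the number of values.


The dataset has n = 13 elements.
Index = floor(13 * 70 / 100) = floor(910 / 100) = floor(9.1) = 9
Counting from index 0 in the sorted data, the element at index 9 is 76.
Final answer: 76


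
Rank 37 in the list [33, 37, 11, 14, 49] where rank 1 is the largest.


Sort descending: [49, 37, 33, 14, 11]
Find 37 in the sorted list.
37 is at position 2.
Final answer: 2


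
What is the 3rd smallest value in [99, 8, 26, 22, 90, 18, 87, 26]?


Sort ascending: [8, 18, 22, 26, 26, 87, 90, 99]
The 3rd element (1-indexed) is at index 2.
Value = 22
Final answer: 22


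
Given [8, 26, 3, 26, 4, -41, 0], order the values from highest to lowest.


Original list: [8, 26, 3, 26, 4, -41, 0]
Repeatedly take the largest remaining element:
  Remaining [8, 26, 3, 26, 4, -41, 0] -> largest is 26
  Remaining [8, 3, 26, 4, -41, 0] -> largest is 26
  Remaining [8, 3, 4, -41, 0] -> largest is 8
  Remaining [3, 4, -41, 0] -> largest is 4
  Remaining [3, -41, 0] -> largest is 3
  Remaining [-41, 0] -> largest is 0
  Remaining [-41] -> largest is -41
Collecting the picks in order gives the descending list.
Final answer: [26, 26, 8, 4, 3, 0, -41]


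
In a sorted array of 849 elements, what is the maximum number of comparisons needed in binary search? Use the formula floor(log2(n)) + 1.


Binary search halves the search space each step.
Maximum comparisons = floor(log2(849)) + 1
log2(849) = 9.7296
floor(log2(849)) = 9, so 9 + 1 = 10
Final answer: 10


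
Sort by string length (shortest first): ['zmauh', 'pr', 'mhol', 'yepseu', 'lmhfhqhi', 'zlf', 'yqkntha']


Compute lengths:
  'zmauh' has length 5
  'pr' has length 2
  'mhol' has length 4
  'yepseu' has length 6
  'lmhfhqhi' has length 8
  'zlf' has length 3
  'yqkntha' has length 7
Lengths in increasing order: 2 < 3 < 4 < 5 < 6 < 7 < 8
Listing the words in that order gives the answer.
Final answer: ['pr', 'zlf', 'mhol', 'zmauh', 'yepseu', 'yqkntha', 'lmhfhqhi']


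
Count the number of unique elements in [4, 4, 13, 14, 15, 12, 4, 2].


List all unique values:
Distinct values: [2, 4, 12, 13, 14, 15]
Count = 6
Final answer: 6


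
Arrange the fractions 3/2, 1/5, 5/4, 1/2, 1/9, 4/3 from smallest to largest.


Convert to decimal for comparison:
  3/2 = 1.5
  1/5 = 0.2
  5/4 = 1.25
  1/2 = 0.5
  1/9 = 0.1111
  4/3 = 1.3333
Decimals in increasing order: 0.1111 < 0.2 < 0.5 < 1.25 < 1.3333 < 1.5
Writing each back as its fraction gives the sorted order.
Final answer: 1/9, 1/5, 1/2, 5/4, 4/3, 3/2


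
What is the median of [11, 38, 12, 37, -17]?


First, sort the list: [-17, 11, 12, 37, 38]
The list has 5 elements (odd count).
The middle index is 2 (0-based), and the element there is 12.
Final answer: 12


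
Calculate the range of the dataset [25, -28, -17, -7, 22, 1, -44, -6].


Maximum value: 25
Minimum value: -44
Range = 25 - (-44) = 69
Final answer: 69


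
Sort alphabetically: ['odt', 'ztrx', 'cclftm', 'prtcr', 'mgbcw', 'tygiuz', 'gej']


Compare strings character by character (the first differing letter decides):
  'cclftm' < 'gej' since 'c' < 'g' at position 1
  'gej' < 'mgbcw' since 'g' < 'm' at position 1
  'mgbcw' < 'odt' since 'm' < 'o' at position 1
  'odt' < 'prtcr' since 'o' < 'p' at position 1
  'prtcr' < 'tygiuz' since 'p' < 't' at position 1
  'tygiuz' < 'ztrx' since 't' < 'z' at position 1
Chaining these comparisons gives the alphabetical order.
Final answer: ['cclftm', 'gej', 'mgbcw', 'odt', 'prtcr', 'tygiuz', 'ztrx']


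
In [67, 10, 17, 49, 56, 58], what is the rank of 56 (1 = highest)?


Sort descending: [67, 58, 56, 49, 17, 10]
Find 56 in the sorted list.
56 is at position 3.
Final answer: 3


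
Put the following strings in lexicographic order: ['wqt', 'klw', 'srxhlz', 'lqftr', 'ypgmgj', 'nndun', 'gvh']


Compare strings character by character (the first differing letter decides):
  'gvh' < 'klw' since 'g' < 'k' at position 1
  'klw' < 'lqftr' since 'k' < 'l' at position 1
  'lqftr' < 'nndun' since 'l' < 'n' at position 1
  'nndun' < 'srxhlz' since 'n' < 's' at position 1
  'srxhlz' < 'wqt' since 's' < 'w' at position 1
  'wqt' < 'ypgmgj' since 'w' < 'y' at position 1
Chaining these comparisons gives the alphabetical order.
Final answer: ['gvh', 'klw', 'lqftr', 'nndun', 'srxhlz', 'wqt', 'ypgmgj']


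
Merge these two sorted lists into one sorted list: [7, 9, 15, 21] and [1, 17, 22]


List A: [7, 9, 15, 21]
List B: [1, 17, 22]
Repeatedly compare the front elements and take the smaller:
  7 vs 1 -> take 1
  7 vs 17 -> take 7
  9 vs 17 -> take 9
  15 vs 17 -> take 15
  21 vs 17 -> take 17
  21 vs 22 -> take 21
  A is exhausted; append the rest of B: [22]
Final answer: [1, 7, 9, 15, 17, 21, 22]


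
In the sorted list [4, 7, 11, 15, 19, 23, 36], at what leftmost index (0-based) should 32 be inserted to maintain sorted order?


List is sorted: [4, 7, 11, 15, 19, 23, 36]
We need the leftmost position where 32 can be inserted, i.e. the first index whose element is >= 32 (or the end of the list if none is).
Binary search with low=0, high=7 (0-based indices):
  low=0, high=7, mid=3: a[3]=15 < 32, so low = 4
  low=4, high=7, mid=5: a[5]=23 < 32, so low = 6
  low=6, high=7, mid=6: a[6]=36 >= 32, so high = 6
Now low = high = 6, so the insertion index is 6.
Final answer: 6


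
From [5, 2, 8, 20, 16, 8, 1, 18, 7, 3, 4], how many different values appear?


List all unique values:
Distinct values: [1, 2, 3, 4, 5, 7, 8, 16, 18, 20]
Count = 10
Final answer: 10


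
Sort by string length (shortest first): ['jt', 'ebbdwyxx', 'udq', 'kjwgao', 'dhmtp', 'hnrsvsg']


Compute lengths:
  'jt' has length 2
  'ebbdwyxx' has length 8
  'udq' has length 3
  'kjwgao' has length 6
  'dhmtp' has length 5
  'hnrsvsg' has length 7
Lengths in increasing order: 2 < 3 < 5 < 6 < 7 < 8
Listing the words in that order gives the answer.
Final answer: ['jt', 'udq', 'dhmtp', 'kjwgao', 'hnrsvsg', 'ebbdwyxx']


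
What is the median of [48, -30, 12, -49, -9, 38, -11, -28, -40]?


First, sort the list: [-49, -40, -30, -28, -11, -9, 12, 38, 48]
The list has 9 elements (odd count).
The middle index is 4 (0-based), and the element there is -11.
Final answer: -11


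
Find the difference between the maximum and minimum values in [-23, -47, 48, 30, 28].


Maximum value: 48
Minimum value: -47
Range = 48 - (-47) = 95
Final answer: 95


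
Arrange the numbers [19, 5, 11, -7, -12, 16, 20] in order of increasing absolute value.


Compute absolute values:
  |19| = 19
  |5| = 5
  |11| = 11
  |-7| = 7
  |-12| = 12
  |16| = 16
  |20| = 20
Absolute values in increasing order: 5 < 7 < 11 < 12 < 16 < 19 < 20
Listing the original numbers in that order gives the answer.
Final answer: [5, -7, 11, -12, 16, 19, 20]


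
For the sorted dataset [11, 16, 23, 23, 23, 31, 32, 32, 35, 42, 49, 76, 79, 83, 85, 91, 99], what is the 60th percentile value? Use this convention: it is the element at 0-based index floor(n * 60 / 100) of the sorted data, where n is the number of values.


The dataset has n = 17 elements.
Index = floor(17 * 60 / 100) = floor(1020 / 100) = floor(10.2) = 10
Counting from index 0 in the sorted data, the element at index 10 is 49.
Final answer: 49


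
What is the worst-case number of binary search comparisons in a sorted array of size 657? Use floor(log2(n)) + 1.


Binary search halves the search space each step.
Maximum comparisons = floor(log2(657)) + 1
log2(657) = 9.3597
floor(log2(657)) = 9, so 9 + 1 = 10
Final answer: 10


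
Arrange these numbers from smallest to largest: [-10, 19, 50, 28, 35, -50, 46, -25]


Original list: [-10, 19, 50, 28, 35, -50, 46, -25]
Repeatedly take the smallest remaining element:
  Remaining [-10, 19, 50, 28, 35, -50, 46, -25] -> smallest is -50
  Remaining [-10, 19, 50, 28, 35, 46, -25] -> smallest is -25
  Remaining [-10, 19, 50, 28, 35, 46] -> smallest is -10
  Remaining [19, 50, 28, 35, 46] -> smallest is 19
  Remaining [50, 28, 35, 46] -> smallest is 28
  Remaining [50, 35, 46] -> smallest is 35
  Remaining [50, 46] -> smallest is 46
  Remaining [50] -> smallest is 50
Collecting the picks in order gives the sorted list.
Final answer: [-50, -25, -10, 19, 28, 35, 46, 50]


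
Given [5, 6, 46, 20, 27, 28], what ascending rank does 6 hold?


Sort ascending: [5, 6, 20, 27, 28, 46]
Find 6 in the sorted list.
6 is at position 2 (1-indexed).
Final answer: 2


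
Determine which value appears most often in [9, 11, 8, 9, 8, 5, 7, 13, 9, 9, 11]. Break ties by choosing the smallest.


Count the frequency of each value:
  5 appears 1 time(s)
  7 appears 1 time(s)
  8 appears 2 time(s)
  9 appears 4 time(s)
  11 appears 2 time(s)
  13 appears 1 time(s)
Maximum frequency is 4.
Only 9 reaches that frequency, so it is the mode.
Final answer: 9


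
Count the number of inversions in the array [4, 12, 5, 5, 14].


For each element, count the later elements that are smaller than it:
  4 (index 0): smaller elements after it = [] -> 0
  12 (index 1): smaller elements after it = [5, 5] -> 2
  5 (index 2): smaller elements after it = [] -> 0
  5 (index 3): smaller elements after it = [] -> 0
Total inversions = 0 + 2 + 0 + 0 = 2
Final answer: 2


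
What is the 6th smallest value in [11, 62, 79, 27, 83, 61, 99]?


Sort ascending: [11, 27, 61, 62, 79, 83, 99]
The 6th element (1-indexed) is at index 5.
Value = 83
Final answer: 83


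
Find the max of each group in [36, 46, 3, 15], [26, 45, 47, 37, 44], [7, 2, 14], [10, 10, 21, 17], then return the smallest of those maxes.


Find max of each group:
  Group 1: [36, 46, 3, 15] -> max = 46
  Group 2: [26, 45, 47, 37, 44] -> max = 47
  Group 3: [7, 2, 14] -> max = 14
  Group 4: [10, 10, 21, 17] -> max = 21
Maxes: [46, 47, 14, 21]
Minimum of maxes = 14
Final answer: 14


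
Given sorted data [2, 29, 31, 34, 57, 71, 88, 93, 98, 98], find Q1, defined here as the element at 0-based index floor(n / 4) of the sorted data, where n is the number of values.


The list has n = 10 elements.
Q1 index = floor(10 / 4) = floor(2.5) = 2
Counting from index 0 in the sorted data, the element at index 2 is 31.
Final answer: 31
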